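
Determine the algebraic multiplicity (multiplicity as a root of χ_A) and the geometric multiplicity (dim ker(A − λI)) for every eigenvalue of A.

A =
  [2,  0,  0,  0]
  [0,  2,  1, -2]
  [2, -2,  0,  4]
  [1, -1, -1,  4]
λ = 2: alg = 4, geom = 2

Step 1 — factor the characteristic polynomial to read off the algebraic multiplicities:
  χ_A(x) = (x - 2)^4

Step 2 — compute geometric multiplicities via the rank-nullity identity g(λ) = n − rank(A − λI):
  rank(A − (2)·I) = 2, so dim ker(A − (2)·I) = n − 2 = 2

Summary:
  λ = 2: algebraic multiplicity = 4, geometric multiplicity = 2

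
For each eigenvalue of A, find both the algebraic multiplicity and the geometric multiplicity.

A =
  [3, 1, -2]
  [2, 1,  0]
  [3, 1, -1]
λ = 1: alg = 3, geom = 1

Step 1 — factor the characteristic polynomial to read off the algebraic multiplicities:
  χ_A(x) = (x - 1)^3

Step 2 — compute geometric multiplicities via the rank-nullity identity g(λ) = n − rank(A − λI):
  rank(A − (1)·I) = 2, so dim ker(A − (1)·I) = n − 2 = 1

Summary:
  λ = 1: algebraic multiplicity = 3, geometric multiplicity = 1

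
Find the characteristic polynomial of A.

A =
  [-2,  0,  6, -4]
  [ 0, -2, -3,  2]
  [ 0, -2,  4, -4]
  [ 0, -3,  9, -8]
x^4 + 8*x^3 + 24*x^2 + 32*x + 16

Expanding det(x·I − A) (e.g. by cofactor expansion or by noting that A is similar to its Jordan form J, which has the same characteristic polynomial as A) gives
  χ_A(x) = x^4 + 8*x^3 + 24*x^2 + 32*x + 16
which factors as (x + 2)^4. The eigenvalues (with algebraic multiplicities) are λ = -2 with multiplicity 4.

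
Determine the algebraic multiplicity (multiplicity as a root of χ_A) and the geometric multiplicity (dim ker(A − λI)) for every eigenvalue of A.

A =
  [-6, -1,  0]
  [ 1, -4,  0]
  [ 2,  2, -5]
λ = -5: alg = 3, geom = 2

Step 1 — factor the characteristic polynomial to read off the algebraic multiplicities:
  χ_A(x) = (x + 5)^3

Step 2 — compute geometric multiplicities via the rank-nullity identity g(λ) = n − rank(A − λI):
  rank(A − (-5)·I) = 1, so dim ker(A − (-5)·I) = n − 1 = 2

Summary:
  λ = -5: algebraic multiplicity = 3, geometric multiplicity = 2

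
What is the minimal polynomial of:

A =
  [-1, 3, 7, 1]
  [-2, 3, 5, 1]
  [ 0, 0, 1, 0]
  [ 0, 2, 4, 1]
x^3 - 3*x^2 + 3*x - 1

The characteristic polynomial is χ_A(x) = (x - 1)^4, so the eigenvalues are known. The minimal polynomial is
  m_A(x) = Π_λ (x − λ)^{k_λ}
where k_λ is the size of the *largest* Jordan block for λ (equivalently, the smallest k with (A − λI)^k v = 0 for every generalised eigenvector v of λ).

  λ = 1: largest Jordan block has size 3, contributing (x − 1)^3

So m_A(x) = (x - 1)^3 = x^3 - 3*x^2 + 3*x - 1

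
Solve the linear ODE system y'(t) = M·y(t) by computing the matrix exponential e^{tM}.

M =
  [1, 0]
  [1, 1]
e^{tM} =
  [exp(t), 0]
  [t*exp(t), exp(t)]

Strategy: write M = P · J · P⁻¹ where J is a Jordan canonical form, so e^{tM} = P · e^{tJ} · P⁻¹, and e^{tJ} can be computed block-by-block.

M has Jordan form
J =
  [1, 1]
  [0, 1]
(up to reordering of blocks).

Per-block formulas:
  For a 2×2 Jordan block J_2(1): exp(t · J_2(1)) = e^(1t)·(I + t·N), where N is the 2×2 nilpotent shift.

After assembling e^{tJ} and conjugating by P, we get:

e^{tM} =
  [exp(t), 0]
  [t*exp(t), exp(t)]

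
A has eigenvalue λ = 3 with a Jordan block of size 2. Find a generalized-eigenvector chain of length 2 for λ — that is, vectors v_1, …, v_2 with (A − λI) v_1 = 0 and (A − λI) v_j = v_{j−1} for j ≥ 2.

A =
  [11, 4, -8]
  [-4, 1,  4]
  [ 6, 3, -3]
A Jordan chain for λ = 3 of length 2:
v_1 = (8, -4, 6)ᵀ
v_2 = (1, 0, 0)ᵀ

Let N = A − (3)·I. We want v_2 with N^2 v_2 = 0 but N^1 v_2 ≠ 0; then v_{j-1} := N · v_j for j = 2, …, 2.

Pick v_2 = (1, 0, 0)ᵀ.
Then v_1 = N · v_2 = (8, -4, 6)ᵀ.

Sanity check: (A − (3)·I) v_1 = (0, 0, 0)ᵀ = 0. ✓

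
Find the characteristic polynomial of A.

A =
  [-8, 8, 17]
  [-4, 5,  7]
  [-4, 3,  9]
x^3 - 6*x^2 + 12*x - 8

Expanding det(x·I − A) (e.g. by cofactor expansion or by noting that A is similar to its Jordan form J, which has the same characteristic polynomial as A) gives
  χ_A(x) = x^3 - 6*x^2 + 12*x - 8
which factors as (x - 2)^3. The eigenvalues (with algebraic multiplicities) are λ = 2 with multiplicity 3.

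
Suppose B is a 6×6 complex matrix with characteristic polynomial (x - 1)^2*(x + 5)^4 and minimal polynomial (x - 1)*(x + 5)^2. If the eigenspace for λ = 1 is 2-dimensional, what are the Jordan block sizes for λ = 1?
Block sizes for λ = 1: [1, 1]

Step 1 — from the characteristic polynomial, algebraic multiplicity of λ = 1 is 2. From dim ker(B − (1)·I) = 2, there are exactly 2 Jordan blocks for λ = 1.
Step 2 — from the minimal polynomial, the factor (x − 1) tells us the largest block for λ = 1 has size 1.
Step 3 — with total size 2, 2 blocks, and largest block 1, the block sizes (in nonincreasing order) are [1, 1].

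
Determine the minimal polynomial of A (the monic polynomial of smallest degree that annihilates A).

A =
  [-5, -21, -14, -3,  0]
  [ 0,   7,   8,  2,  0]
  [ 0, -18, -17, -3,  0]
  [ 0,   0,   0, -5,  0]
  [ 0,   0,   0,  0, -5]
x^2 + 10*x + 25

The characteristic polynomial is χ_A(x) = (x + 5)^5, so the eigenvalues are known. The minimal polynomial is
  m_A(x) = Π_λ (x − λ)^{k_λ}
where k_λ is the size of the *largest* Jordan block for λ (equivalently, the smallest k with (A − λI)^k v = 0 for every generalised eigenvector v of λ).

  λ = -5: largest Jordan block has size 2, contributing (x + 5)^2

So m_A(x) = (x + 5)^2 = x^2 + 10*x + 25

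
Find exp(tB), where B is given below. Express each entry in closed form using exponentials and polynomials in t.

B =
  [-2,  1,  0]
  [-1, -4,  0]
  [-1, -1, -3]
e^{tB} =
  [t*exp(-3*t) + exp(-3*t), t*exp(-3*t), 0]
  [-t*exp(-3*t), -t*exp(-3*t) + exp(-3*t), 0]
  [-t*exp(-3*t), -t*exp(-3*t), exp(-3*t)]

Strategy: write B = P · J · P⁻¹ where J is a Jordan canonical form, so e^{tB} = P · e^{tJ} · P⁻¹, and e^{tJ} can be computed block-by-block.

B has Jordan form
J =
  [-3,  1,  0]
  [ 0, -3,  0]
  [ 0,  0, -3]
(up to reordering of blocks).

Per-block formulas:
  For a 2×2 Jordan block J_2(-3): exp(t · J_2(-3)) = e^(-3t)·(I + t·N), where N is the 2×2 nilpotent shift.
  For a 1×1 block at λ = -3: exp(t · [-3]) = [e^(-3t)].

After assembling e^{tJ} and conjugating by P, we get:

e^{tB} =
  [t*exp(-3*t) + exp(-3*t), t*exp(-3*t), 0]
  [-t*exp(-3*t), -t*exp(-3*t) + exp(-3*t), 0]
  [-t*exp(-3*t), -t*exp(-3*t), exp(-3*t)]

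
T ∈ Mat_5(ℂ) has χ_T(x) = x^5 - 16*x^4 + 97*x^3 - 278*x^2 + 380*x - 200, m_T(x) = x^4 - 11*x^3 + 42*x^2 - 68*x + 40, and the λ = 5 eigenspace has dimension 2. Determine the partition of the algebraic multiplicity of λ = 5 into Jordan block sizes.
Block sizes for λ = 5: [1, 1]

Step 1 — from the characteristic polynomial, algebraic multiplicity of λ = 5 is 2. From dim ker(T − (5)·I) = 2, there are exactly 2 Jordan blocks for λ = 5.
Step 2 — from the minimal polynomial, the factor (x − 5) tells us the largest block for λ = 5 has size 1.
Step 3 — with total size 2, 2 blocks, and largest block 1, the block sizes (in nonincreasing order) are [1, 1].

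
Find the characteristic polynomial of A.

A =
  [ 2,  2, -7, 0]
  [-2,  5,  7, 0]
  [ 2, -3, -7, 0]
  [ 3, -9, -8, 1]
x^4 - x^3

Expanding det(x·I − A) (e.g. by cofactor expansion or by noting that A is similar to its Jordan form J, which has the same characteristic polynomial as A) gives
  χ_A(x) = x^4 - x^3
which factors as x^3*(x - 1). The eigenvalues (with algebraic multiplicities) are λ = 0 with multiplicity 3, λ = 1 with multiplicity 1.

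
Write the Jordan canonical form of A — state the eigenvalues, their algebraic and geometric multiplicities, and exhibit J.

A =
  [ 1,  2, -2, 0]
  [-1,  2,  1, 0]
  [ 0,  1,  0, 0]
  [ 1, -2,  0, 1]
J_3(1) ⊕ J_1(1)

The characteristic polynomial is
  det(x·I − A) = x^4 - 4*x^3 + 6*x^2 - 4*x + 1 = (x - 1)^4

Eigenvalues and multiplicities (the geometric multiplicity of λ is n − rank(A − λI), which equals the number of Jordan blocks for λ):
  λ = 1: algebraic multiplicity = 4, geometric multiplicity = 2

Determining the block sizes for each eigenvalue:
  λ = 1: with am = 4 and gm = 2, the partition is not yet determined (e.g. several partitions of 4 into 2 parts exist). Let N = A − (1)·I. Computing rank(N^1) = 2, rank(N^2) = 1, rank(N^3) = 0; the number of blocks of size ≥ j is rank(N^{j−1}) − rank(N^j), giving [2, 1, 1]. So we have 1 block(s) of size 3, 1 block(s) of size 1 → block sizes [3, 1]

Assembling the blocks gives a Jordan form
J =
  [1, 1, 0, 0]
  [0, 1, 1, 0]
  [0, 0, 1, 0]
  [0, 0, 0, 1]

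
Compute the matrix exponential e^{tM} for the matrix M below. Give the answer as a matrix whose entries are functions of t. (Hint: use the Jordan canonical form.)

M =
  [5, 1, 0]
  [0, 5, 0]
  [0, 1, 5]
e^{tM} =
  [exp(5*t), t*exp(5*t), 0]
  [0, exp(5*t), 0]
  [0, t*exp(5*t), exp(5*t)]

Strategy: write M = P · J · P⁻¹ where J is a Jordan canonical form, so e^{tM} = P · e^{tJ} · P⁻¹, and e^{tJ} can be computed block-by-block.

M has Jordan form
J =
  [5, 1, 0]
  [0, 5, 0]
  [0, 0, 5]
(up to reordering of blocks).

Per-block formulas:
  For a 1×1 block at λ = 5: exp(t · [5]) = [e^(5t)].
  For a 2×2 Jordan block J_2(5): exp(t · J_2(5)) = e^(5t)·(I + t·N), where N is the 2×2 nilpotent shift.

After assembling e^{tJ} and conjugating by P, we get:

e^{tM} =
  [exp(5*t), t*exp(5*t), 0]
  [0, exp(5*t), 0]
  [0, t*exp(5*t), exp(5*t)]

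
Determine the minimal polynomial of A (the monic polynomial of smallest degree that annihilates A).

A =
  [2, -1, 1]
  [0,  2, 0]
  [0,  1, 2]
x^3 - 6*x^2 + 12*x - 8

The characteristic polynomial is χ_A(x) = (x - 2)^3, so the eigenvalues are known. The minimal polynomial is
  m_A(x) = Π_λ (x − λ)^{k_λ}
where k_λ is the size of the *largest* Jordan block for λ (equivalently, the smallest k with (A − λI)^k v = 0 for every generalised eigenvector v of λ).

  λ = 2: largest Jordan block has size 3, contributing (x − 2)^3

So m_A(x) = (x - 2)^3 = x^3 - 6*x^2 + 12*x - 8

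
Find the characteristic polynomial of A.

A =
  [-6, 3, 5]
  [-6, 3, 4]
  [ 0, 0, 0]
x^3 + 3*x^2

Expanding det(x·I − A) (e.g. by cofactor expansion or by noting that A is similar to its Jordan form J, which has the same characteristic polynomial as A) gives
  χ_A(x) = x^3 + 3*x^2
which factors as x^2*(x + 3). The eigenvalues (with algebraic multiplicities) are λ = -3 with multiplicity 1, λ = 0 with multiplicity 2.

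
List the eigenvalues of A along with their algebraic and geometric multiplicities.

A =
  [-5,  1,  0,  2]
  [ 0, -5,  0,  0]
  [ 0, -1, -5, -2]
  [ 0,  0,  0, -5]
λ = -5: alg = 4, geom = 3

Step 1 — factor the characteristic polynomial to read off the algebraic multiplicities:
  χ_A(x) = (x + 5)^4

Step 2 — compute geometric multiplicities via the rank-nullity identity g(λ) = n − rank(A − λI):
  rank(A − (-5)·I) = 1, so dim ker(A − (-5)·I) = n − 1 = 3

Summary:
  λ = -5: algebraic multiplicity = 4, geometric multiplicity = 3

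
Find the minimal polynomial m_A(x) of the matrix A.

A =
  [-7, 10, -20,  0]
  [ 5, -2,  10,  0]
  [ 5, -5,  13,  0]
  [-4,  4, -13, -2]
x^3 + x^2 - 8*x - 12

The characteristic polynomial is χ_A(x) = (x - 3)^2*(x + 2)^2, so the eigenvalues are known. The minimal polynomial is
  m_A(x) = Π_λ (x − λ)^{k_λ}
where k_λ is the size of the *largest* Jordan block for λ (equivalently, the smallest k with (A − λI)^k v = 0 for every generalised eigenvector v of λ).

  λ = -2: largest Jordan block has size 2, contributing (x + 2)^2
  λ = 3: largest Jordan block has size 1, contributing (x − 3)

So m_A(x) = (x - 3)*(x + 2)^2 = x^3 + x^2 - 8*x - 12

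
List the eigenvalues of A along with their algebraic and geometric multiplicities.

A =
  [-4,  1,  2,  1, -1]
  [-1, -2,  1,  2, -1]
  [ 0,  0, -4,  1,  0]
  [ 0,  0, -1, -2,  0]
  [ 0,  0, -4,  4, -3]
λ = -3: alg = 5, geom = 3

Step 1 — factor the characteristic polynomial to read off the algebraic multiplicities:
  χ_A(x) = (x + 3)^5

Step 2 — compute geometric multiplicities via the rank-nullity identity g(λ) = n − rank(A − λI):
  rank(A − (-3)·I) = 2, so dim ker(A − (-3)·I) = n − 2 = 3

Summary:
  λ = -3: algebraic multiplicity = 5, geometric multiplicity = 3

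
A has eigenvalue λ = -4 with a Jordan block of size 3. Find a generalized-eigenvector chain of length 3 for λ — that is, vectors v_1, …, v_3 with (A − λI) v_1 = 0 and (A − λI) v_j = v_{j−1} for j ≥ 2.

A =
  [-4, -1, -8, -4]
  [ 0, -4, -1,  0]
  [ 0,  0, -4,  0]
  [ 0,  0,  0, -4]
A Jordan chain for λ = -4 of length 3:
v_1 = (1, 0, 0, 0)ᵀ
v_2 = (-8, -1, 0, 0)ᵀ
v_3 = (0, 0, 1, 0)ᵀ

Let N = A − (-4)·I. We want v_3 with N^3 v_3 = 0 but N^2 v_3 ≠ 0; then v_{j-1} := N · v_j for j = 3, …, 2.

Pick v_3 = (0, 0, 1, 0)ᵀ.
Then v_2 = N · v_3 = (-8, -1, 0, 0)ᵀ.
Then v_1 = N · v_2 = (1, 0, 0, 0)ᵀ.

Sanity check: (A − (-4)·I) v_1 = (0, 0, 0, 0)ᵀ = 0. ✓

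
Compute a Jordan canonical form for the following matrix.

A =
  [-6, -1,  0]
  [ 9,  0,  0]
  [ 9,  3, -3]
J_2(-3) ⊕ J_1(-3)

The characteristic polynomial is
  det(x·I − A) = x^3 + 9*x^2 + 27*x + 27 = (x + 3)^3

Eigenvalues and multiplicities (the geometric multiplicity of λ is n − rank(A − λI), which equals the number of Jordan blocks for λ):
  λ = -3: algebraic multiplicity = 3, geometric multiplicity = 2

Determining the block sizes for each eigenvalue:
  λ = -3: 2 blocks summing to 3 forces exactly one block of size 2 and the rest size 1 → block sizes [2, 1]

Assembling the blocks gives a Jordan form
J =
  [-3,  1,  0]
  [ 0, -3,  0]
  [ 0,  0, -3]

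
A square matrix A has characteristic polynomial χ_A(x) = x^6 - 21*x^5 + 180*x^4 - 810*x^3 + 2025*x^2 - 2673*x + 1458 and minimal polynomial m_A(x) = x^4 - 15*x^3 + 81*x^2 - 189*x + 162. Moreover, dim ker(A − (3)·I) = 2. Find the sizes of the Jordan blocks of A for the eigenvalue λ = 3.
Block sizes for λ = 3: [3, 2]

Step 1 — from the characteristic polynomial, algebraic multiplicity of λ = 3 is 5. From dim ker(A − (3)·I) = 2, there are exactly 2 Jordan blocks for λ = 3.
Step 2 — from the minimal polynomial, the factor (x − 3)^3 tells us the largest block for λ = 3 has size 3.
Step 3 — with total size 5, 2 blocks, and largest block 3, the block sizes (in nonincreasing order) are [3, 2].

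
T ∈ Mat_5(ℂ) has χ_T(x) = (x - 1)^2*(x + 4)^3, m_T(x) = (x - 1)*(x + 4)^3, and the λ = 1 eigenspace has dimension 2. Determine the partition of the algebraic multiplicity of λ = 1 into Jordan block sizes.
Block sizes for λ = 1: [1, 1]

Step 1 — from the characteristic polynomial, algebraic multiplicity of λ = 1 is 2. From dim ker(T − (1)·I) = 2, there are exactly 2 Jordan blocks for λ = 1.
Step 2 — from the minimal polynomial, the factor (x − 1) tells us the largest block for λ = 1 has size 1.
Step 3 — with total size 2, 2 blocks, and largest block 1, the block sizes (in nonincreasing order) are [1, 1].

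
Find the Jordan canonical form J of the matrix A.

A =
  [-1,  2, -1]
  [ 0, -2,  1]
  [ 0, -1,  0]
J_3(-1)

The characteristic polynomial is
  det(x·I − A) = x^3 + 3*x^2 + 3*x + 1 = (x + 1)^3

Eigenvalues and multiplicities (the geometric multiplicity of λ is n − rank(A − λI), which equals the number of Jordan blocks for λ):
  λ = -1: algebraic multiplicity = 3, geometric multiplicity = 1

Determining the block sizes for each eigenvalue:
  λ = -1: one block (gm = 1), so the single block has size am = 3 → block sizes [3]

Assembling the blocks gives a Jordan form
J =
  [-1,  1,  0]
  [ 0, -1,  1]
  [ 0,  0, -1]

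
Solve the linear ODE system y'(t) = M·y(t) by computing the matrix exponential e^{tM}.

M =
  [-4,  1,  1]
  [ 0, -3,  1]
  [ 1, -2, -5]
e^{tM} =
  [t^2*exp(-4*t)/2 + exp(-4*t), -t^2*exp(-4*t)/2 + t*exp(-4*t), t*exp(-4*t)]
  [t^2*exp(-4*t)/2, -t^2*exp(-4*t)/2 + t*exp(-4*t) + exp(-4*t), t*exp(-4*t)]
  [-t^2*exp(-4*t)/2 + t*exp(-4*t), t^2*exp(-4*t)/2 - 2*t*exp(-4*t), -t*exp(-4*t) + exp(-4*t)]

Strategy: write M = P · J · P⁻¹ where J is a Jordan canonical form, so e^{tM} = P · e^{tJ} · P⁻¹, and e^{tJ} can be computed block-by-block.

M has Jordan form
J =
  [-4,  1,  0]
  [ 0, -4,  1]
  [ 0,  0, -4]
(up to reordering of blocks).

Per-block formulas:
  For a 3×3 Jordan block J_3(-4): exp(t · J_3(-4)) = e^(-4t)·(I + t·N + (t^2/2)·N^2), where N is the 3×3 nilpotent shift.

After assembling e^{tJ} and conjugating by P, we get:

e^{tM} =
  [t^2*exp(-4*t)/2 + exp(-4*t), -t^2*exp(-4*t)/2 + t*exp(-4*t), t*exp(-4*t)]
  [t^2*exp(-4*t)/2, -t^2*exp(-4*t)/2 + t*exp(-4*t) + exp(-4*t), t*exp(-4*t)]
  [-t^2*exp(-4*t)/2 + t*exp(-4*t), t^2*exp(-4*t)/2 - 2*t*exp(-4*t), -t*exp(-4*t) + exp(-4*t)]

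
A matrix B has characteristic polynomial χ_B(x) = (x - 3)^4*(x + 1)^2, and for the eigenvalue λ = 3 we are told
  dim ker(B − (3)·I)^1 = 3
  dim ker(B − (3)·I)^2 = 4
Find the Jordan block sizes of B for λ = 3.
Block sizes for λ = 3: [2, 1, 1]

From the dimensions of kernels of powers, the number of Jordan blocks of size at least j is d_j − d_{j−1} where d_j = dim ker(N^j) (with d_0 = 0). Computing the differences gives [3, 1].
The number of blocks of size exactly k is (#blocks of size ≥ k) − (#blocks of size ≥ k + 1), so the partition is: 2 block(s) of size 1, 1 block(s) of size 2.
In nonincreasing order the block sizes are [2, 1, 1].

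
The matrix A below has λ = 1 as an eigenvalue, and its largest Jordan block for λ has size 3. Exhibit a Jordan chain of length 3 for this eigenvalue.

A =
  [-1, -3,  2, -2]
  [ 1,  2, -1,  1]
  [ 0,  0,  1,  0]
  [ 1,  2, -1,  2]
A Jordan chain for λ = 1 of length 3:
v_1 = (-1, 0, 0, 1)ᵀ
v_2 = (-2, 1, 0, 1)ᵀ
v_3 = (1, 0, 0, 0)ᵀ

Let N = A − (1)·I. We want v_3 with N^3 v_3 = 0 but N^2 v_3 ≠ 0; then v_{j-1} := N · v_j for j = 3, …, 2.

Pick v_3 = (1, 0, 0, 0)ᵀ.
Then v_2 = N · v_3 = (-2, 1, 0, 1)ᵀ.
Then v_1 = N · v_2 = (-1, 0, 0, 1)ᵀ.

Sanity check: (A − (1)·I) v_1 = (0, 0, 0, 0)ᵀ = 0. ✓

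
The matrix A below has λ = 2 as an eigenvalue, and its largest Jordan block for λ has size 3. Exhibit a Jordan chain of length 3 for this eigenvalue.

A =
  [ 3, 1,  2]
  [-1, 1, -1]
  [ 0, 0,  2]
A Jordan chain for λ = 2 of length 3:
v_1 = (1, -1, 0)ᵀ
v_2 = (2, -1, 0)ᵀ
v_3 = (0, 0, 1)ᵀ

Let N = A − (2)·I. We want v_3 with N^3 v_3 = 0 but N^2 v_3 ≠ 0; then v_{j-1} := N · v_j for j = 3, …, 2.

Pick v_3 = (0, 0, 1)ᵀ.
Then v_2 = N · v_3 = (2, -1, 0)ᵀ.
Then v_1 = N · v_2 = (1, -1, 0)ᵀ.

Sanity check: (A − (2)·I) v_1 = (0, 0, 0)ᵀ = 0. ✓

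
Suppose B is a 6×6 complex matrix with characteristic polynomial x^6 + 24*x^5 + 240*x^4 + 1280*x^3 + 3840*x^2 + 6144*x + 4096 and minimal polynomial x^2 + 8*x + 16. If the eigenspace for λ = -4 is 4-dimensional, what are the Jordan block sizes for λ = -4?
Block sizes for λ = -4: [2, 2, 1, 1]

Step 1 — from the characteristic polynomial, algebraic multiplicity of λ = -4 is 6. From dim ker(B − (-4)·I) = 4, there are exactly 4 Jordan blocks for λ = -4.
Step 2 — from the minimal polynomial, the factor (x + 4)^2 tells us the largest block for λ = -4 has size 2.
Step 3 — with total size 6, 4 blocks, and largest block 2, the block sizes (in nonincreasing order) are [2, 2, 1, 1].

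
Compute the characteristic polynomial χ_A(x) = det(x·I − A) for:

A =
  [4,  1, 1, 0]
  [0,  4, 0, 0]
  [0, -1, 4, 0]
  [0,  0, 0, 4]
x^4 - 16*x^3 + 96*x^2 - 256*x + 256

Expanding det(x·I − A) (e.g. by cofactor expansion or by noting that A is similar to its Jordan form J, which has the same characteristic polynomial as A) gives
  χ_A(x) = x^4 - 16*x^3 + 96*x^2 - 256*x + 256
which factors as (x - 4)^4. The eigenvalues (with algebraic multiplicities) are λ = 4 with multiplicity 4.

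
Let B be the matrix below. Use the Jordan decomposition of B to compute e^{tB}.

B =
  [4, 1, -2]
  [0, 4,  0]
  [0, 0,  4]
e^{tB} =
  [exp(4*t), t*exp(4*t), -2*t*exp(4*t)]
  [0, exp(4*t), 0]
  [0, 0, exp(4*t)]

Strategy: write B = P · J · P⁻¹ where J is a Jordan canonical form, so e^{tB} = P · e^{tJ} · P⁻¹, and e^{tJ} can be computed block-by-block.

B has Jordan form
J =
  [4, 1, 0]
  [0, 4, 0]
  [0, 0, 4]
(up to reordering of blocks).

Per-block formulas:
  For a 2×2 Jordan block J_2(4): exp(t · J_2(4)) = e^(4t)·(I + t·N), where N is the 2×2 nilpotent shift.
  For a 1×1 block at λ = 4: exp(t · [4]) = [e^(4t)].

After assembling e^{tJ} and conjugating by P, we get:

e^{tB} =
  [exp(4*t), t*exp(4*t), -2*t*exp(4*t)]
  [0, exp(4*t), 0]
  [0, 0, exp(4*t)]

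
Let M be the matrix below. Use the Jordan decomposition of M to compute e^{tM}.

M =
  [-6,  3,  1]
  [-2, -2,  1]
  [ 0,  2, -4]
e^{tM} =
  [-t^2*exp(-4*t) - 2*t*exp(-4*t) + exp(-4*t), t^2*exp(-4*t) + 3*t*exp(-4*t), t^2*exp(-4*t)/2 + t*exp(-4*t)]
  [-2*t*exp(-4*t), 2*t*exp(-4*t) + exp(-4*t), t*exp(-4*t)]
  [-2*t^2*exp(-4*t), 2*t^2*exp(-4*t) + 2*t*exp(-4*t), t^2*exp(-4*t) + exp(-4*t)]

Strategy: write M = P · J · P⁻¹ where J is a Jordan canonical form, so e^{tM} = P · e^{tJ} · P⁻¹, and e^{tJ} can be computed block-by-block.

M has Jordan form
J =
  [-4,  1,  0]
  [ 0, -4,  1]
  [ 0,  0, -4]
(up to reordering of blocks).

Per-block formulas:
  For a 3×3 Jordan block J_3(-4): exp(t · J_3(-4)) = e^(-4t)·(I + t·N + (t^2/2)·N^2), where N is the 3×3 nilpotent shift.

After assembling e^{tJ} and conjugating by P, we get:

e^{tM} =
  [-t^2*exp(-4*t) - 2*t*exp(-4*t) + exp(-4*t), t^2*exp(-4*t) + 3*t*exp(-4*t), t^2*exp(-4*t)/2 + t*exp(-4*t)]
  [-2*t*exp(-4*t), 2*t*exp(-4*t) + exp(-4*t), t*exp(-4*t)]
  [-2*t^2*exp(-4*t), 2*t^2*exp(-4*t) + 2*t*exp(-4*t), t^2*exp(-4*t) + exp(-4*t)]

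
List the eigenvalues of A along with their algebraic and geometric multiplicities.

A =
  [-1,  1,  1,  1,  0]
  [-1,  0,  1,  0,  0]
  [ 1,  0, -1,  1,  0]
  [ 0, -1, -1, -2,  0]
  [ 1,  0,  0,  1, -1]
λ = -1: alg = 5, geom = 3

Step 1 — factor the characteristic polynomial to read off the algebraic multiplicities:
  χ_A(x) = (x + 1)^5

Step 2 — compute geometric multiplicities via the rank-nullity identity g(λ) = n − rank(A − λI):
  rank(A − (-1)·I) = 2, so dim ker(A − (-1)·I) = n − 2 = 3

Summary:
  λ = -1: algebraic multiplicity = 5, geometric multiplicity = 3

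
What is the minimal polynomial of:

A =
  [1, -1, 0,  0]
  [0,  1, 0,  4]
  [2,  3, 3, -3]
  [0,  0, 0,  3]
x^4 - 8*x^3 + 22*x^2 - 24*x + 9

The characteristic polynomial is χ_A(x) = (x - 3)^2*(x - 1)^2, so the eigenvalues are known. The minimal polynomial is
  m_A(x) = Π_λ (x − λ)^{k_λ}
where k_λ is the size of the *largest* Jordan block for λ (equivalently, the smallest k with (A − λI)^k v = 0 for every generalised eigenvector v of λ).

  λ = 1: largest Jordan block has size 2, contributing (x − 1)^2
  λ = 3: largest Jordan block has size 2, contributing (x − 3)^2

So m_A(x) = (x - 3)^2*(x - 1)^2 = x^4 - 8*x^3 + 22*x^2 - 24*x + 9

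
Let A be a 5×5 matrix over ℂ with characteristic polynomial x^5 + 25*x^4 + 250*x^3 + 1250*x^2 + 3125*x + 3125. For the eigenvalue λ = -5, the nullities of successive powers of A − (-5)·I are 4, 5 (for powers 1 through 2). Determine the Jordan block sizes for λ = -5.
Block sizes for λ = -5: [2, 1, 1, 1]

From the dimensions of kernels of powers, the number of Jordan blocks of size at least j is d_j − d_{j−1} where d_j = dim ker(N^j) (with d_0 = 0). Computing the differences gives [4, 1].
The number of blocks of size exactly k is (#blocks of size ≥ k) − (#blocks of size ≥ k + 1), so the partition is: 3 block(s) of size 1, 1 block(s) of size 2.
In nonincreasing order the block sizes are [2, 1, 1, 1].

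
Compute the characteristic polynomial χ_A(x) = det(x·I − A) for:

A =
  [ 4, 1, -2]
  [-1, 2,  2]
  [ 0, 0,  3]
x^3 - 9*x^2 + 27*x - 27

Expanding det(x·I − A) (e.g. by cofactor expansion or by noting that A is similar to its Jordan form J, which has the same characteristic polynomial as A) gives
  χ_A(x) = x^3 - 9*x^2 + 27*x - 27
which factors as (x - 3)^3. The eigenvalues (with algebraic multiplicities) are λ = 3 with multiplicity 3.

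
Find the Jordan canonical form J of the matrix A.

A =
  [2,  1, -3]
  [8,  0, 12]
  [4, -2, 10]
J_2(4) ⊕ J_1(4)

The characteristic polynomial is
  det(x·I − A) = x^3 - 12*x^2 + 48*x - 64 = (x - 4)^3

Eigenvalues and multiplicities (the geometric multiplicity of λ is n − rank(A − λI), which equals the number of Jordan blocks for λ):
  λ = 4: algebraic multiplicity = 3, geometric multiplicity = 2

Determining the block sizes for each eigenvalue:
  λ = 4: 2 blocks summing to 3 forces exactly one block of size 2 and the rest size 1 → block sizes [2, 1]

Assembling the blocks gives a Jordan form
J =
  [4, 1, 0]
  [0, 4, 0]
  [0, 0, 4]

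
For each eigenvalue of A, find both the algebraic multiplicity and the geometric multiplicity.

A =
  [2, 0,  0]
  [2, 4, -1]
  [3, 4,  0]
λ = 2: alg = 3, geom = 1

Step 1 — factor the characteristic polynomial to read off the algebraic multiplicities:
  χ_A(x) = (x - 2)^3

Step 2 — compute geometric multiplicities via the rank-nullity identity g(λ) = n − rank(A − λI):
  rank(A − (2)·I) = 2, so dim ker(A − (2)·I) = n − 2 = 1

Summary:
  λ = 2: algebraic multiplicity = 3, geometric multiplicity = 1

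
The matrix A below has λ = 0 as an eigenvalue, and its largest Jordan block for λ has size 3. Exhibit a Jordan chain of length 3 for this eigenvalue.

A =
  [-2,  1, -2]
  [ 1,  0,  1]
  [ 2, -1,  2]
A Jordan chain for λ = 0 of length 3:
v_1 = (1, 0, -1)ᵀ
v_2 = (-2, 1, 2)ᵀ
v_3 = (1, 0, 0)ᵀ

Let N = A − (0)·I. We want v_3 with N^3 v_3 = 0 but N^2 v_3 ≠ 0; then v_{j-1} := N · v_j for j = 3, …, 2.

Pick v_3 = (1, 0, 0)ᵀ.
Then v_2 = N · v_3 = (-2, 1, 2)ᵀ.
Then v_1 = N · v_2 = (1, 0, -1)ᵀ.

Sanity check: (A − (0)·I) v_1 = (0, 0, 0)ᵀ = 0. ✓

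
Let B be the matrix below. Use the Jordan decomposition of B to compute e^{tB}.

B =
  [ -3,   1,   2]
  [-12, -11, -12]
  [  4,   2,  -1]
e^{tB} =
  [2*t*exp(-5*t) + exp(-5*t), t*exp(-5*t), 2*t*exp(-5*t)]
  [-12*t*exp(-5*t), -6*t*exp(-5*t) + exp(-5*t), -12*t*exp(-5*t)]
  [4*t*exp(-5*t), 2*t*exp(-5*t), 4*t*exp(-5*t) + exp(-5*t)]

Strategy: write B = P · J · P⁻¹ where J is a Jordan canonical form, so e^{tB} = P · e^{tJ} · P⁻¹, and e^{tJ} can be computed block-by-block.

B has Jordan form
J =
  [-5,  1,  0]
  [ 0, -5,  0]
  [ 0,  0, -5]
(up to reordering of blocks).

Per-block formulas:
  For a 2×2 Jordan block J_2(-5): exp(t · J_2(-5)) = e^(-5t)·(I + t·N), where N is the 2×2 nilpotent shift.
  For a 1×1 block at λ = -5: exp(t · [-5]) = [e^(-5t)].

After assembling e^{tJ} and conjugating by P, we get:

e^{tB} =
  [2*t*exp(-5*t) + exp(-5*t), t*exp(-5*t), 2*t*exp(-5*t)]
  [-12*t*exp(-5*t), -6*t*exp(-5*t) + exp(-5*t), -12*t*exp(-5*t)]
  [4*t*exp(-5*t), 2*t*exp(-5*t), 4*t*exp(-5*t) + exp(-5*t)]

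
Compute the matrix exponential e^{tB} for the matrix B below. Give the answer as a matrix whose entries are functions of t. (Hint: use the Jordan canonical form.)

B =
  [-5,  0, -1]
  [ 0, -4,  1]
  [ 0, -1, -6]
e^{tB} =
  [exp(-5*t), t^2*exp(-5*t)/2, t^2*exp(-5*t)/2 - t*exp(-5*t)]
  [0, t*exp(-5*t) + exp(-5*t), t*exp(-5*t)]
  [0, -t*exp(-5*t), -t*exp(-5*t) + exp(-5*t)]

Strategy: write B = P · J · P⁻¹ where J is a Jordan canonical form, so e^{tB} = P · e^{tJ} · P⁻¹, and e^{tJ} can be computed block-by-block.

B has Jordan form
J =
  [-5,  1,  0]
  [ 0, -5,  1]
  [ 0,  0, -5]
(up to reordering of blocks).

Per-block formulas:
  For a 3×3 Jordan block J_3(-5): exp(t · J_3(-5)) = e^(-5t)·(I + t·N + (t^2/2)·N^2), where N is the 3×3 nilpotent shift.

After assembling e^{tJ} and conjugating by P, we get:

e^{tB} =
  [exp(-5*t), t^2*exp(-5*t)/2, t^2*exp(-5*t)/2 - t*exp(-5*t)]
  [0, t*exp(-5*t) + exp(-5*t), t*exp(-5*t)]
  [0, -t*exp(-5*t), -t*exp(-5*t) + exp(-5*t)]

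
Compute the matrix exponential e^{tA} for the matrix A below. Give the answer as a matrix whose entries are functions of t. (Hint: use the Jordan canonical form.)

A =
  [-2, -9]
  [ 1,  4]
e^{tA} =
  [-3*t*exp(t) + exp(t), -9*t*exp(t)]
  [t*exp(t), 3*t*exp(t) + exp(t)]

Strategy: write A = P · J · P⁻¹ where J is a Jordan canonical form, so e^{tA} = P · e^{tJ} · P⁻¹, and e^{tJ} can be computed block-by-block.

A has Jordan form
J =
  [1, 1]
  [0, 1]
(up to reordering of blocks).

Per-block formulas:
  For a 2×2 Jordan block J_2(1): exp(t · J_2(1)) = e^(1t)·(I + t·N), where N is the 2×2 nilpotent shift.

After assembling e^{tJ} and conjugating by P, we get:

e^{tA} =
  [-3*t*exp(t) + exp(t), -9*t*exp(t)]
  [t*exp(t), 3*t*exp(t) + exp(t)]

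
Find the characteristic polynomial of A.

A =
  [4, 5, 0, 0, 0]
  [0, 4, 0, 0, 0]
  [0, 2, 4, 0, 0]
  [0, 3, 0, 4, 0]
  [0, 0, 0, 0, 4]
x^5 - 20*x^4 + 160*x^3 - 640*x^2 + 1280*x - 1024

Expanding det(x·I − A) (e.g. by cofactor expansion or by noting that A is similar to its Jordan form J, which has the same characteristic polynomial as A) gives
  χ_A(x) = x^5 - 20*x^4 + 160*x^3 - 640*x^2 + 1280*x - 1024
which factors as (x - 4)^5. The eigenvalues (with algebraic multiplicities) are λ = 4 with multiplicity 5.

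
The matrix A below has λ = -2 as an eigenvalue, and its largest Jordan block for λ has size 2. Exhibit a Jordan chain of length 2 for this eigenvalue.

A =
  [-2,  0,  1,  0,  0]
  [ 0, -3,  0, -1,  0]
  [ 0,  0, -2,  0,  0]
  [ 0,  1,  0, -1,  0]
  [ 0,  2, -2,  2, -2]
A Jordan chain for λ = -2 of length 2:
v_1 = (0, -1, 0, 1, 2)ᵀ
v_2 = (0, 1, 0, 0, 0)ᵀ

Let N = A − (-2)·I. We want v_2 with N^2 v_2 = 0 but N^1 v_2 ≠ 0; then v_{j-1} := N · v_j for j = 2, …, 2.

Pick v_2 = (0, 1, 0, 0, 0)ᵀ.
Then v_1 = N · v_2 = (0, -1, 0, 1, 2)ᵀ.

Sanity check: (A − (-2)·I) v_1 = (0, 0, 0, 0, 0)ᵀ = 0. ✓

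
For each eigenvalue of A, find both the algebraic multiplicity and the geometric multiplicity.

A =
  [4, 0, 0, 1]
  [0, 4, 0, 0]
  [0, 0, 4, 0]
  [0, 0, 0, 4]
λ = 4: alg = 4, geom = 3

Step 1 — factor the characteristic polynomial to read off the algebraic multiplicities:
  χ_A(x) = (x - 4)^4

Step 2 — compute geometric multiplicities via the rank-nullity identity g(λ) = n − rank(A − λI):
  rank(A − (4)·I) = 1, so dim ker(A − (4)·I) = n − 1 = 3

Summary:
  λ = 4: algebraic multiplicity = 4, geometric multiplicity = 3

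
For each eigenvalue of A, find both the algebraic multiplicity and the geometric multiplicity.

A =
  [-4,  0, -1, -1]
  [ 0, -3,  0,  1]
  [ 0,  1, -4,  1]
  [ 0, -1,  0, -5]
λ = -4: alg = 4, geom = 2

Step 1 — factor the characteristic polynomial to read off the algebraic multiplicities:
  χ_A(x) = (x + 4)^4

Step 2 — compute geometric multiplicities via the rank-nullity identity g(λ) = n − rank(A − λI):
  rank(A − (-4)·I) = 2, so dim ker(A − (-4)·I) = n − 2 = 2

Summary:
  λ = -4: algebraic multiplicity = 4, geometric multiplicity = 2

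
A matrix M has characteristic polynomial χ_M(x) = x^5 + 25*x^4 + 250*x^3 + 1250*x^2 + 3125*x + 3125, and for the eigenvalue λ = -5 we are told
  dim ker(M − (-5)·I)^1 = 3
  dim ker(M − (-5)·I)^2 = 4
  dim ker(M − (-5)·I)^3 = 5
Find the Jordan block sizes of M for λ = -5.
Block sizes for λ = -5: [3, 1, 1]

From the dimensions of kernels of powers, the number of Jordan blocks of size at least j is d_j − d_{j−1} where d_j = dim ker(N^j) (with d_0 = 0). Computing the differences gives [3, 1, 1].
The number of blocks of size exactly k is (#blocks of size ≥ k) − (#blocks of size ≥ k + 1), so the partition is: 2 block(s) of size 1, 1 block(s) of size 3.
In nonincreasing order the block sizes are [3, 1, 1].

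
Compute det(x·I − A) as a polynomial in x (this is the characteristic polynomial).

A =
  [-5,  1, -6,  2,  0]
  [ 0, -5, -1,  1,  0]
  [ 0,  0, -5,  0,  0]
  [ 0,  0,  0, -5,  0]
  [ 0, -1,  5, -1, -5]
x^5 + 25*x^4 + 250*x^3 + 1250*x^2 + 3125*x + 3125

Expanding det(x·I − A) (e.g. by cofactor expansion or by noting that A is similar to its Jordan form J, which has the same characteristic polynomial as A) gives
  χ_A(x) = x^5 + 25*x^4 + 250*x^3 + 1250*x^2 + 3125*x + 3125
which factors as (x + 5)^5. The eigenvalues (with algebraic multiplicities) are λ = -5 with multiplicity 5.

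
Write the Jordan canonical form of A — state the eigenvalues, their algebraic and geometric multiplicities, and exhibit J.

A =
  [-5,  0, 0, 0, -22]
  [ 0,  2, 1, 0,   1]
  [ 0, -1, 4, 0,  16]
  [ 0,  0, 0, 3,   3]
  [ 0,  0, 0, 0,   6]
J_1(-5) ⊕ J_2(3) ⊕ J_1(3) ⊕ J_1(6)

The characteristic polynomial is
  det(x·I − A) = x^5 - 10*x^4 + 6*x^3 + 216*x^2 - 783*x + 810 = (x - 6)*(x - 3)^3*(x + 5)

Eigenvalues and multiplicities (the geometric multiplicity of λ is n − rank(A − λI), which equals the number of Jordan blocks for λ):
  λ = -5: algebraic multiplicity = 1, geometric multiplicity = 1
  λ = 3: algebraic multiplicity = 3, geometric multiplicity = 2
  λ = 6: algebraic multiplicity = 1, geometric multiplicity = 1

Determining the block sizes for each eigenvalue:
  λ = -5: one block (gm = 1), so the single block has size am = 1 → block sizes [1]
  λ = 3: 2 blocks summing to 3 forces exactly one block of size 2 and the rest size 1 → block sizes [2, 1]
  λ = 6: one block (gm = 1), so the single block has size am = 1 → block sizes [1]

Assembling the blocks gives a Jordan form
J =
  [-5, 0, 0, 0, 0]
  [ 0, 3, 1, 0, 0]
  [ 0, 0, 3, 0, 0]
  [ 0, 0, 0, 3, 0]
  [ 0, 0, 0, 0, 6]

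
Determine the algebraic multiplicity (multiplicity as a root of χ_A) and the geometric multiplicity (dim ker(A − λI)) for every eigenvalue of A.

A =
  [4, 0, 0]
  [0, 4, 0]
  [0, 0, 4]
λ = 4: alg = 3, geom = 3

Step 1 — factor the characteristic polynomial to read off the algebraic multiplicities:
  χ_A(x) = (x - 4)^3

Step 2 — compute geometric multiplicities via the rank-nullity identity g(λ) = n − rank(A − λI):
  rank(A − (4)·I) = 0, so dim ker(A − (4)·I) = n − 0 = 3

Summary:
  λ = 4: algebraic multiplicity = 3, geometric multiplicity = 3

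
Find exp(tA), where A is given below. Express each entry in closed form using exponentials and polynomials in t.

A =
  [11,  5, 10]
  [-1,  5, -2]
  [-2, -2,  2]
e^{tA} =
  [5*t*exp(6*t) + exp(6*t), 5*t*exp(6*t), 10*t*exp(6*t)]
  [-t*exp(6*t), -t*exp(6*t) + exp(6*t), -2*t*exp(6*t)]
  [-2*t*exp(6*t), -2*t*exp(6*t), -4*t*exp(6*t) + exp(6*t)]

Strategy: write A = P · J · P⁻¹ where J is a Jordan canonical form, so e^{tA} = P · e^{tJ} · P⁻¹, and e^{tJ} can be computed block-by-block.

A has Jordan form
J =
  [6, 1, 0]
  [0, 6, 0]
  [0, 0, 6]
(up to reordering of blocks).

Per-block formulas:
  For a 2×2 Jordan block J_2(6): exp(t · J_2(6)) = e^(6t)·(I + t·N), where N is the 2×2 nilpotent shift.
  For a 1×1 block at λ = 6: exp(t · [6]) = [e^(6t)].

After assembling e^{tJ} and conjugating by P, we get:

e^{tA} =
  [5*t*exp(6*t) + exp(6*t), 5*t*exp(6*t), 10*t*exp(6*t)]
  [-t*exp(6*t), -t*exp(6*t) + exp(6*t), -2*t*exp(6*t)]
  [-2*t*exp(6*t), -2*t*exp(6*t), -4*t*exp(6*t) + exp(6*t)]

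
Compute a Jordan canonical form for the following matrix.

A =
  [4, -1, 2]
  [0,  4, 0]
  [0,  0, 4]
J_2(4) ⊕ J_1(4)

The characteristic polynomial is
  det(x·I − A) = x^3 - 12*x^2 + 48*x - 64 = (x - 4)^3

Eigenvalues and multiplicities (the geometric multiplicity of λ is n − rank(A − λI), which equals the number of Jordan blocks for λ):
  λ = 4: algebraic multiplicity = 3, geometric multiplicity = 2

Determining the block sizes for each eigenvalue:
  λ = 4: 2 blocks summing to 3 forces exactly one block of size 2 and the rest size 1 → block sizes [2, 1]

Assembling the blocks gives a Jordan form
J =
  [4, 1, 0]
  [0, 4, 0]
  [0, 0, 4]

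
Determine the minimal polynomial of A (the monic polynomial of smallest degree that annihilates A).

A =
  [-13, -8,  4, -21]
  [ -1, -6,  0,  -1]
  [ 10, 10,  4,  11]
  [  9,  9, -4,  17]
x^4 - 2*x^3 - 59*x^2 + 60*x + 900

The characteristic polynomial is χ_A(x) = (x - 6)^2*(x + 5)^2, so the eigenvalues are known. The minimal polynomial is
  m_A(x) = Π_λ (x − λ)^{k_λ}
where k_λ is the size of the *largest* Jordan block for λ (equivalently, the smallest k with (A − λI)^k v = 0 for every generalised eigenvector v of λ).

  λ = -5: largest Jordan block has size 2, contributing (x + 5)^2
  λ = 6: largest Jordan block has size 2, contributing (x − 6)^2

So m_A(x) = (x - 6)^2*(x + 5)^2 = x^4 - 2*x^3 - 59*x^2 + 60*x + 900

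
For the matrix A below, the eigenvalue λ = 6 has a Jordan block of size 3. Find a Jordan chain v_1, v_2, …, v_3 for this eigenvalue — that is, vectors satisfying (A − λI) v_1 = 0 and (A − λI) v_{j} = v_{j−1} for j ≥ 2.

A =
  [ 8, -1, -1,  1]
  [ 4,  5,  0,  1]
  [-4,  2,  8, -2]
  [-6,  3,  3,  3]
A Jordan chain for λ = 6 of length 3:
v_1 = (-2, -2, 4, 6)ᵀ
v_2 = (2, 4, -4, -6)ᵀ
v_3 = (1, 0, 0, 0)ᵀ

Let N = A − (6)·I. We want v_3 with N^3 v_3 = 0 but N^2 v_3 ≠ 0; then v_{j-1} := N · v_j for j = 3, …, 2.

Pick v_3 = (1, 0, 0, 0)ᵀ.
Then v_2 = N · v_3 = (2, 4, -4, -6)ᵀ.
Then v_1 = N · v_2 = (-2, -2, 4, 6)ᵀ.

Sanity check: (A − (6)·I) v_1 = (0, 0, 0, 0)ᵀ = 0. ✓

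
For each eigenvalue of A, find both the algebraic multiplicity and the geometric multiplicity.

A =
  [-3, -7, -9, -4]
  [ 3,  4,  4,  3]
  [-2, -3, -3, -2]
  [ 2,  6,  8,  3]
λ = 0: alg = 3, geom = 1; λ = 1: alg = 1, geom = 1

Step 1 — factor the characteristic polynomial to read off the algebraic multiplicities:
  χ_A(x) = x^3*(x - 1)

Step 2 — compute geometric multiplicities via the rank-nullity identity g(λ) = n − rank(A − λI):
  rank(A − (0)·I) = 3, so dim ker(A − (0)·I) = n − 3 = 1
  rank(A − (1)·I) = 3, so dim ker(A − (1)·I) = n − 3 = 1

Summary:
  λ = 0: algebraic multiplicity = 3, geometric multiplicity = 1
  λ = 1: algebraic multiplicity = 1, geometric multiplicity = 1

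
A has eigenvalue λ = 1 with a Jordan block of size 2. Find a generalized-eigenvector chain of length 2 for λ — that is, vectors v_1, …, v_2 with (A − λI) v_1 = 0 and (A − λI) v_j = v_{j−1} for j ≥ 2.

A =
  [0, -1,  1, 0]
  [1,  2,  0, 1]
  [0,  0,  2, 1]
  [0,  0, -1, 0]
A Jordan chain for λ = 1 of length 2:
v_1 = (-1, 1, 0, 0)ᵀ
v_2 = (1, 0, 0, 0)ᵀ

Let N = A − (1)·I. We want v_2 with N^2 v_2 = 0 but N^1 v_2 ≠ 0; then v_{j-1} := N · v_j for j = 2, …, 2.

Pick v_2 = (1, 0, 0, 0)ᵀ.
Then v_1 = N · v_2 = (-1, 1, 0, 0)ᵀ.

Sanity check: (A − (1)·I) v_1 = (0, 0, 0, 0)ᵀ = 0. ✓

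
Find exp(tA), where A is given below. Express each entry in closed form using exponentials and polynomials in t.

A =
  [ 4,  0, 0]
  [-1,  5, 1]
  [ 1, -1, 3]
e^{tA} =
  [exp(4*t), 0, 0]
  [-t*exp(4*t), t*exp(4*t) + exp(4*t), t*exp(4*t)]
  [t*exp(4*t), -t*exp(4*t), -t*exp(4*t) + exp(4*t)]

Strategy: write A = P · J · P⁻¹ where J is a Jordan canonical form, so e^{tA} = P · e^{tJ} · P⁻¹, and e^{tJ} can be computed block-by-block.

A has Jordan form
J =
  [4, 1, 0]
  [0, 4, 0]
  [0, 0, 4]
(up to reordering of blocks).

Per-block formulas:
  For a 2×2 Jordan block J_2(4): exp(t · J_2(4)) = e^(4t)·(I + t·N), where N is the 2×2 nilpotent shift.
  For a 1×1 block at λ = 4: exp(t · [4]) = [e^(4t)].

After assembling e^{tJ} and conjugating by P, we get:

e^{tA} =
  [exp(4*t), 0, 0]
  [-t*exp(4*t), t*exp(4*t) + exp(4*t), t*exp(4*t)]
  [t*exp(4*t), -t*exp(4*t), -t*exp(4*t) + exp(4*t)]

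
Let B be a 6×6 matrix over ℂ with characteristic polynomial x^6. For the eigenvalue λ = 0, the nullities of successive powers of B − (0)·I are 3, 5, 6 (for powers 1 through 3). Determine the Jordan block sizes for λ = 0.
Block sizes for λ = 0: [3, 2, 1]

From the dimensions of kernels of powers, the number of Jordan blocks of size at least j is d_j − d_{j−1} where d_j = dim ker(N^j) (with d_0 = 0). Computing the differences gives [3, 2, 1].
The number of blocks of size exactly k is (#blocks of size ≥ k) − (#blocks of size ≥ k + 1), so the partition is: 1 block(s) of size 1, 1 block(s) of size 2, 1 block(s) of size 3.
In nonincreasing order the block sizes are [3, 2, 1].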